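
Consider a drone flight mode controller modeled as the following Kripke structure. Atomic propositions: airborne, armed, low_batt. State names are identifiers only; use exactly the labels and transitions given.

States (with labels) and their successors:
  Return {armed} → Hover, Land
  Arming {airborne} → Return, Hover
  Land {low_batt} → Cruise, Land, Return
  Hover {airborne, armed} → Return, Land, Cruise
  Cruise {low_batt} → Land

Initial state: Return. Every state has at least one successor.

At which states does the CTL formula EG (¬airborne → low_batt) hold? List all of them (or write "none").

{Arming, Land, Hover, Cruise}

States satisfying ¬airborne → low_batt: {Arming, Land, Hover, Cruise}.
States satisfying EG (¬airborne → low_batt): {Arming, Land, Hover, Cruise}.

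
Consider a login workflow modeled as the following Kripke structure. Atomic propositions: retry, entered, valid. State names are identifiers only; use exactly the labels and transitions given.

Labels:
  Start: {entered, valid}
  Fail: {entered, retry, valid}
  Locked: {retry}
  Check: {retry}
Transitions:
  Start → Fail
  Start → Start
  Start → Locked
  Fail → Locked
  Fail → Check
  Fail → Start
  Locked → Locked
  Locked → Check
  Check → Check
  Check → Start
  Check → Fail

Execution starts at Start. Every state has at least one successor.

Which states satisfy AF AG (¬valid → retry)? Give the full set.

States satisfying AG (¬valid → retry): {Start, Fail, Locked, Check}.
States satisfying AF AG (¬valid → retry): {Start, Fail, Locked, Check}.

{Start, Fail, Locked, Check}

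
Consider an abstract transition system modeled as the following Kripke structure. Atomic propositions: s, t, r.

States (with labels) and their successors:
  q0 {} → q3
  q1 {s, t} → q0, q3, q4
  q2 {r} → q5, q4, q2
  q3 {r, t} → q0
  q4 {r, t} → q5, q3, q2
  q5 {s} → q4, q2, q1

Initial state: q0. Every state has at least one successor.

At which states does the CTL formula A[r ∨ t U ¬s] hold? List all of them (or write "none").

{q0, q1, q2, q3, q4}

States satisfying r ∨ t: {q1, q2, q3, q4}.
States satisfying ¬s: {q0, q2, q3, q4}.
States satisfying A[r ∨ t U ¬s]: {q0, q1, q2, q3, q4}.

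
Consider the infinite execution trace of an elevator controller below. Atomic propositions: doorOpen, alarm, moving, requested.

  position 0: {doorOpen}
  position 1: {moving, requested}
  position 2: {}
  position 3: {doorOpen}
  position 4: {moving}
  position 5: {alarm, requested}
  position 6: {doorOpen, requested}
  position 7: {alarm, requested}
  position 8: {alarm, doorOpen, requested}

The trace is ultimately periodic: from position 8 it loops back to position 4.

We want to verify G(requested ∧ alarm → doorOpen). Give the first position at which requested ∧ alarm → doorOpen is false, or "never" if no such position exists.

5

Check requested ∧ alarm → doorOpen at each position in order: 0 ✓, 1 ✓, 2 ✓, 3 ✓, 4 ✓.
At position 5 the labels are {alarm, requested}, so requested ∧ alarm → doorOpen is false there. This is the first violation.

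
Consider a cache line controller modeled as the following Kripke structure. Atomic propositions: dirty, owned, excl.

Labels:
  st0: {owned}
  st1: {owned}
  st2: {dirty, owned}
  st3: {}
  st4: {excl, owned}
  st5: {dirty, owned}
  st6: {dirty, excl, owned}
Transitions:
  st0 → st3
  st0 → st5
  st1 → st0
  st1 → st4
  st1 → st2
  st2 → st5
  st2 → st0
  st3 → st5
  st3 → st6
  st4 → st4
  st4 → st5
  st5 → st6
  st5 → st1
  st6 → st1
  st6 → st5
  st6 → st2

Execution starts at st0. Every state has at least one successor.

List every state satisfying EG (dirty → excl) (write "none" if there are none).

States satisfying dirty → excl: {st0, st1, st3, st4, st6}.
States satisfying EG (dirty → excl): {st0, st1, st3, st4, st6}.

{st0, st1, st3, st4, st6}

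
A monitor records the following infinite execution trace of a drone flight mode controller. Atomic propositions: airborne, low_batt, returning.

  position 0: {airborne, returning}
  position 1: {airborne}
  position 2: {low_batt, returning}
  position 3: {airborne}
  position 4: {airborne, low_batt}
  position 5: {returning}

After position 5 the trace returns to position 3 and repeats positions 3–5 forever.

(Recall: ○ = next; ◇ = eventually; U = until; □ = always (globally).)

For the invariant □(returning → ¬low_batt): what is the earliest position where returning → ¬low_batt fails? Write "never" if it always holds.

Check returning → ¬low_batt at each position in order: 0 ✓, 1 ✓.
At position 2 the labels are {low_batt, returning}, so returning → ¬low_batt is false there. This is the first violation.

2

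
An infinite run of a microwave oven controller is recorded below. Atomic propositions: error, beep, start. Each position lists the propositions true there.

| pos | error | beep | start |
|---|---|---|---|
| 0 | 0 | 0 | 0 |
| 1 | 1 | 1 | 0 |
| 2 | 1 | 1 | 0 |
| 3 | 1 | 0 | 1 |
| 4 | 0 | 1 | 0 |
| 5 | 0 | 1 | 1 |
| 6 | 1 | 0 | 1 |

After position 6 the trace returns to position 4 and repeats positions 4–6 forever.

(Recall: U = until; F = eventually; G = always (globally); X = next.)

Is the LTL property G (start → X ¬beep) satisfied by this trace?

start → X ¬beep must hold at every position from 0 onward. It fails at position 3, so G (start → X ¬beep) is false.
Positions where start holds: 3, 5, 6.
Check X ¬beep at each: 3→fails, 5→ok, 6→fails.

No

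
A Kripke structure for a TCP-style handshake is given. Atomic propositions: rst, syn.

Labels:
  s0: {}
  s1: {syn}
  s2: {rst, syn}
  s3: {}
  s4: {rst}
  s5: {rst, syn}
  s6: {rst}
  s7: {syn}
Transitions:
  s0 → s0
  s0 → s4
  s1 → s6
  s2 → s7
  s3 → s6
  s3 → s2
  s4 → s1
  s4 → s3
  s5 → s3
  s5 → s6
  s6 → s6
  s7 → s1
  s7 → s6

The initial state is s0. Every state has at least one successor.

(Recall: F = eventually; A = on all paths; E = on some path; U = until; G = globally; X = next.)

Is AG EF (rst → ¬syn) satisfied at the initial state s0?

States satisfying EF (rst → ¬syn): {s0, s1, s2, s3, s4, s5, s6, s7}.
States satisfying AG EF (rst → ¬syn): {s0, s1, s2, s3, s4, s5, s6, s7}.
Every state reachable from s0 satisfies EF (rst → ¬syn).
s0 ∈ Sat(AG EF (rst → ¬syn)).

Holds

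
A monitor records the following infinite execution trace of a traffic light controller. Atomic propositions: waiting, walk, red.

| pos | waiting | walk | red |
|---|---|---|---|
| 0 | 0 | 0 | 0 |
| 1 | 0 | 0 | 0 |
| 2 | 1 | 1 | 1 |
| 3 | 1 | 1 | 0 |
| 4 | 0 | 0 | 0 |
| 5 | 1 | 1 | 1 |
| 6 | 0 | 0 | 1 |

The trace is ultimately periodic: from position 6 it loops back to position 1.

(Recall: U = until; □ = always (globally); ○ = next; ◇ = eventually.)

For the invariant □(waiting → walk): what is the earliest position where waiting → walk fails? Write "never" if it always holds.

never

waiting → walk holds at every position 0..6, and those are all the positions the trace ever visits, so the invariant □(waiting → walk) is never violated.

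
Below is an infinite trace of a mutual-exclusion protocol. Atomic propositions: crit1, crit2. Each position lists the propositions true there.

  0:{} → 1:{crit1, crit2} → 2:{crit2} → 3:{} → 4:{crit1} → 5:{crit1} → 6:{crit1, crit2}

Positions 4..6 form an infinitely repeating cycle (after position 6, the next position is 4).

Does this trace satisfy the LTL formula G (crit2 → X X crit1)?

No

crit2 → X X crit1 must hold at every position from 0 onward. It fails at position 1, so G (crit2 → X X crit1) is false.
Positions where crit2 holds: 1, 2, 6.
Check X X crit1 at each: 1→fails, 2→ok, 6→ok.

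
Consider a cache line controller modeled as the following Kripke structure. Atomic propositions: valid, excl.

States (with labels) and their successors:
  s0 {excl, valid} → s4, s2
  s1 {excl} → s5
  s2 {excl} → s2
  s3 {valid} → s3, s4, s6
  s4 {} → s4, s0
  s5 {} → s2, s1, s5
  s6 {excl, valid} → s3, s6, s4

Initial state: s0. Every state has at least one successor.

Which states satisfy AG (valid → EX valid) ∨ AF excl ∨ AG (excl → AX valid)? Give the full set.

{s0, s1, s2, s5, s6}

States satisfying valid → EX valid: {s1, s2, s3, s4, s5, s6}.
States satisfying AG (valid → EX valid): {s1, s2, s5}.
States satisfying excl: {s0, s1, s2, s6}.
States satisfying AF excl: {s0, s1, s2, s6}.
States satisfying AG (valid → EX valid) ∨ AF excl: {s0, s1, s2, s5, s6}.
States satisfying excl → AX valid: {s3, s4, s5}.
States satisfying AG (excl → AX valid): ∅.
States satisfying AG (valid → EX valid) ∨ AF excl ∨ AG (excl → AX valid): {s0, s1, s2, s5, s6}.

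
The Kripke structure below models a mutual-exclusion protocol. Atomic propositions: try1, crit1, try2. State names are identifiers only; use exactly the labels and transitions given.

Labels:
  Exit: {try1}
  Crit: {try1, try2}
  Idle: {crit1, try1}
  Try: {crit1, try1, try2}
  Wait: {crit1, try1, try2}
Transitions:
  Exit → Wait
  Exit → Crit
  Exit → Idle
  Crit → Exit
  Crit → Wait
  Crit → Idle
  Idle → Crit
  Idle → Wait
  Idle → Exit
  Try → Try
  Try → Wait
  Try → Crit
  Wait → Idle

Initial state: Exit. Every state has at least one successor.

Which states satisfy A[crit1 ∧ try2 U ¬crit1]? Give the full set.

States satisfying crit1 ∧ try2: {Try, Wait}.
States satisfying ¬crit1: {Exit, Crit}.
States satisfying A[crit1 ∧ try2 U ¬crit1]: {Exit, Crit}.

{Exit, Crit}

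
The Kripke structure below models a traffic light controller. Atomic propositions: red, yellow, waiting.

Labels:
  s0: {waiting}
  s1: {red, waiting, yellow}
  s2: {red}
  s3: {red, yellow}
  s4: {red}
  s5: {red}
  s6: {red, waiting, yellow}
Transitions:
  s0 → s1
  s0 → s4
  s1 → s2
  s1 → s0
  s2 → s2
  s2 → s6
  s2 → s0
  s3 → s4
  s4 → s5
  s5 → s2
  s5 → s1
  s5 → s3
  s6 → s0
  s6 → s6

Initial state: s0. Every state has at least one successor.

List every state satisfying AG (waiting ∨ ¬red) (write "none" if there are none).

States satisfying waiting ∨ ¬red: {s0, s1, s6}.
States satisfying AG (waiting ∨ ¬red): ∅.

none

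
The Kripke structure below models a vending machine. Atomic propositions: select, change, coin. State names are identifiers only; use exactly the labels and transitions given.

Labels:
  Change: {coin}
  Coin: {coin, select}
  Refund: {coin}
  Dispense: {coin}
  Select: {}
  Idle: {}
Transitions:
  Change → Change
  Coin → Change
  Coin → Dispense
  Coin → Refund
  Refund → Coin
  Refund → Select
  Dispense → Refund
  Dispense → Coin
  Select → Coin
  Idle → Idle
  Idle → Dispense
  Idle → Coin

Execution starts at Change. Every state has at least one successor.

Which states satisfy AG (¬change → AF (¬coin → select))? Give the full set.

{Change, Coin, Refund, Dispense, Select}

States satisfying ¬change → AF (¬coin → select): {Change, Coin, Refund, Dispense, Select}.
States satisfying AG (¬change → AF (¬coin → select)): {Change, Coin, Refund, Dispense, Select}.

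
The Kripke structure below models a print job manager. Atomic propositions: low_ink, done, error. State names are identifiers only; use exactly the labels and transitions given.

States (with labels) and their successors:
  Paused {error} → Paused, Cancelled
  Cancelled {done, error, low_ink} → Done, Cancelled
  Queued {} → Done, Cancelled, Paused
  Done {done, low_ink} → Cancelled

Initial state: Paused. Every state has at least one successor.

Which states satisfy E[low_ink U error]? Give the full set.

States satisfying low_ink: {Cancelled, Done}.
States satisfying error: {Paused, Cancelled}.
States satisfying E[low_ink U error]: {Paused, Cancelled, Done}.

{Paused, Cancelled, Done}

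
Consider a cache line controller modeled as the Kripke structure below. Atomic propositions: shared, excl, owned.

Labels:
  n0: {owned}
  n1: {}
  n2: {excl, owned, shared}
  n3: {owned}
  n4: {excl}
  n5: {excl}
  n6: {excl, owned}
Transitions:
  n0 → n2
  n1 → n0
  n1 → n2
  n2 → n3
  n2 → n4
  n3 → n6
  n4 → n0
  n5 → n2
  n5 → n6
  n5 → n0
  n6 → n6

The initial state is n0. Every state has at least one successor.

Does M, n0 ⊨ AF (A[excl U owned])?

States satisfying A[excl U owned]: {n0, n2, n3, n4, n5, n6}.
States satisfying AF (A[excl U owned]): {n0, n1, n2, n3, n4, n5, n6}.
n0 ∈ Sat(AF (A[excl U owned])).

Satisfied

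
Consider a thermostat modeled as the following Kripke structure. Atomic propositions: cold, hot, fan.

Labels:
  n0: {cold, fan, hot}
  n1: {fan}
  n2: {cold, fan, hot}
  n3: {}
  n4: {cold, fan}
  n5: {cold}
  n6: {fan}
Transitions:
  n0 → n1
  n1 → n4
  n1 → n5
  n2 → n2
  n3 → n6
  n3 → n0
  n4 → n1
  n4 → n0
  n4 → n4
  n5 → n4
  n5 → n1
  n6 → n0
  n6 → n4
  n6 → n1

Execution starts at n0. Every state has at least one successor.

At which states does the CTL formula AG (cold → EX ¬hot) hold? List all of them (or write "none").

{n0, n1, n3, n4, n5, n6}

States satisfying cold → EX ¬hot: {n0, n1, n3, n4, n5, n6}.
States satisfying AG (cold → EX ¬hot): {n0, n1, n3, n4, n5, n6}.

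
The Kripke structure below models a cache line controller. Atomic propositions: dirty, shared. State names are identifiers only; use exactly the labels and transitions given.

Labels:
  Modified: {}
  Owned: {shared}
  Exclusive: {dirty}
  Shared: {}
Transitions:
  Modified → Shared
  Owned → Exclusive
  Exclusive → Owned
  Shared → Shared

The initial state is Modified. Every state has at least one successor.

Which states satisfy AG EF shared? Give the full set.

{Owned, Exclusive}

States satisfying EF shared: {Owned, Exclusive}.
States satisfying AG EF shared: {Owned, Exclusive}.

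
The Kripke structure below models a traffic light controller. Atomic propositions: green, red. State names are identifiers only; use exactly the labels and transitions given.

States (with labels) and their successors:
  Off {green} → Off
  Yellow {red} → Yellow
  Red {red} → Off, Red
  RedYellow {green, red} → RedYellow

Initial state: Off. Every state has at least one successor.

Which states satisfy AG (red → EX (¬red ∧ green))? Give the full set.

States satisfying red → EX (¬red ∧ green): {Off, Red}.
States satisfying AG (red → EX (¬red ∧ green)): {Off, Red}.

{Off, Red}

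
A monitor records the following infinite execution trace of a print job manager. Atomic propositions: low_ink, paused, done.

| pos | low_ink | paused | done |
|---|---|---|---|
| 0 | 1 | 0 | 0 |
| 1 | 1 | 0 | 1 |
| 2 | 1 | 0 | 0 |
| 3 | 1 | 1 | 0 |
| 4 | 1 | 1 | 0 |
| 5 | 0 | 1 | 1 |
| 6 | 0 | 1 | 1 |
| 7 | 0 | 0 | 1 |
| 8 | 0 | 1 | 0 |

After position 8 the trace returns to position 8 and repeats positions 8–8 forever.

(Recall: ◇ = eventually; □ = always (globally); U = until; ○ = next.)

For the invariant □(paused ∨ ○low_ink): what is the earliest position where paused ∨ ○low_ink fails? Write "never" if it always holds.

7

Check paused ∨ ○low_ink at each position in order: 0 ✓, 1 ✓, 2 ✓, 3 ✓, 4 ✓, 5 ✓, 6 ✓.
At position 7 the labels are {done} and the next position 8 has {paused}, so paused ∨ ○low_ink is false there. This is the first violation.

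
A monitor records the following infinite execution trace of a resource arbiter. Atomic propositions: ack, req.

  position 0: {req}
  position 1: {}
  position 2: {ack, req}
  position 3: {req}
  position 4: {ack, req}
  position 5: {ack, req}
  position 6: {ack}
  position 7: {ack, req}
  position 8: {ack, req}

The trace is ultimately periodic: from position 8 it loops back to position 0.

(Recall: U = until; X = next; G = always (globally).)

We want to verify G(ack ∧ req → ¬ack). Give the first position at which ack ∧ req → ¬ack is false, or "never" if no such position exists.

2

Check ack ∧ req → ¬ack at each position in order: 0 ✓, 1 ✓.
At position 2 the labels are {ack, req}, so ack ∧ req → ¬ack is false there. This is the first violation.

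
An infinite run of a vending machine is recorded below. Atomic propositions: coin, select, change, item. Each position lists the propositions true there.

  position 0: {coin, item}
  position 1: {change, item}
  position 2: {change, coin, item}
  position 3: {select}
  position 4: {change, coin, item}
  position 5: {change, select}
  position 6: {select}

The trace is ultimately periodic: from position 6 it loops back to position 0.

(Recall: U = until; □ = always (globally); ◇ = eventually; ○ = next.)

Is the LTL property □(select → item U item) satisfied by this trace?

Violated

select → item U item must hold at every position from 0 onward. It fails at position 3, so □(select → item U item) is false.
Positions where select holds: 3, 5, 6.
Check item U item at each: 3→fails, 5→fails, 6→fails.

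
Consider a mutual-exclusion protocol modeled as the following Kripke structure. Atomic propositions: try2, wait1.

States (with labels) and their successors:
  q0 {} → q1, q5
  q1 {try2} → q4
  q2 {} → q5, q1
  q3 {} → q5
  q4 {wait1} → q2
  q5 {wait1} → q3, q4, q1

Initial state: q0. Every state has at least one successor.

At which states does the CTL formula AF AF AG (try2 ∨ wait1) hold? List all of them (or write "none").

States satisfying AF AG (try2 ∨ wait1): ∅.
States satisfying AF AF AG (try2 ∨ wait1): ∅.

none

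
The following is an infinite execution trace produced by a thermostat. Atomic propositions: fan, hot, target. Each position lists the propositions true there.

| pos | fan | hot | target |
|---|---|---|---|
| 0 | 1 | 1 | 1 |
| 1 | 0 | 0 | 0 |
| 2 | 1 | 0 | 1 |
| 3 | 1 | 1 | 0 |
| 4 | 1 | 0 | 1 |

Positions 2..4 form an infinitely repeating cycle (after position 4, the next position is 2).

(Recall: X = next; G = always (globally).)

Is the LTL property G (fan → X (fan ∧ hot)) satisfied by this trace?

Does not hold

fan → X (fan ∧ hot) must hold at every position from 0 onward. It fails at position 0, so G (fan → X (fan ∧ hot)) is false.
Positions where fan holds: 0, 2, 3, 4.
Check X (fan ∧ hot) at each: 0→fails, 2→ok, 3→fails, 4→fails.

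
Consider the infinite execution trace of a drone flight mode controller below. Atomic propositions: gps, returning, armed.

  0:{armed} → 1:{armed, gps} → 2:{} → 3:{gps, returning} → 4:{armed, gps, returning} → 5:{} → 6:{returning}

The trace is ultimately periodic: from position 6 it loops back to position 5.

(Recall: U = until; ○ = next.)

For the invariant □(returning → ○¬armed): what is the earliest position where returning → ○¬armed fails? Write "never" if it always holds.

3

Check returning → ○¬armed at each position in order: 0 ✓, 1 ✓, 2 ✓.
At position 3 the labels are {gps, returning} and the next position 4 has {armed, gps, returning}, so returning → ○¬armed is false there. This is the first violation.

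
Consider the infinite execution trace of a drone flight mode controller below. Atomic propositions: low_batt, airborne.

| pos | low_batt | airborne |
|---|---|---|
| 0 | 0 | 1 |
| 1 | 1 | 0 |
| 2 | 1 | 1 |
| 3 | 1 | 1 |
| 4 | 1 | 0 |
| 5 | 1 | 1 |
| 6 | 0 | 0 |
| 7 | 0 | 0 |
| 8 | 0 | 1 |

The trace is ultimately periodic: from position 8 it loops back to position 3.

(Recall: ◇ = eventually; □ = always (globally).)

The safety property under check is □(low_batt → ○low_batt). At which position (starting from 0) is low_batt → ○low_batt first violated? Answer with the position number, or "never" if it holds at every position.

Check low_batt → ○low_batt at each position in order: 0 ✓, 1 ✓, 2 ✓, 3 ✓, 4 ✓.
At position 5 the labels are {airborne, low_batt} and the next position 6 has {}, so low_batt → ○low_batt is false there. This is the first violation.

5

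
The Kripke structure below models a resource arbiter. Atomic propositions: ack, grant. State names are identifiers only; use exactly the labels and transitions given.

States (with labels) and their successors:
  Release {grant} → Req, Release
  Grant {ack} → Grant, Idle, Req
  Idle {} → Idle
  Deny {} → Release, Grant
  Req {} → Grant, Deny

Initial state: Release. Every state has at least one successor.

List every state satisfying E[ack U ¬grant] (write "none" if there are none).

{Grant, Idle, Deny, Req}

States satisfying ack: {Grant}.
States satisfying ¬grant: {Grant, Idle, Deny, Req}.
States satisfying E[ack U ¬grant]: {Grant, Idle, Deny, Req}.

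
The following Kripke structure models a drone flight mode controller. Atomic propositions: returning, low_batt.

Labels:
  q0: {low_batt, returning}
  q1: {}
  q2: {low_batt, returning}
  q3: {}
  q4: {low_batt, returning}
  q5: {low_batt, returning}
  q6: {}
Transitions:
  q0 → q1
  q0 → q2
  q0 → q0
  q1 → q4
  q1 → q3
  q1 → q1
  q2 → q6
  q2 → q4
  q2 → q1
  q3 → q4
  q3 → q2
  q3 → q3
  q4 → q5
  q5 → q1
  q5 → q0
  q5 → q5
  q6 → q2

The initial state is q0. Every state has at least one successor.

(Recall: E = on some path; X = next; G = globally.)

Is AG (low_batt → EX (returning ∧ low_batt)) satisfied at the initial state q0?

States satisfying low_batt → EX (returning ∧ low_batt): {q0, q1, q2, q3, q4, q5, q6}.
States satisfying AG (low_batt → EX (returning ∧ low_batt)): {q0, q1, q2, q3, q4, q5, q6}.
Every state reachable from q0 satisfies low_batt → EX (returning ∧ low_batt).
q0 ∈ Sat(AG (low_batt → EX (returning ∧ low_batt))).

Holds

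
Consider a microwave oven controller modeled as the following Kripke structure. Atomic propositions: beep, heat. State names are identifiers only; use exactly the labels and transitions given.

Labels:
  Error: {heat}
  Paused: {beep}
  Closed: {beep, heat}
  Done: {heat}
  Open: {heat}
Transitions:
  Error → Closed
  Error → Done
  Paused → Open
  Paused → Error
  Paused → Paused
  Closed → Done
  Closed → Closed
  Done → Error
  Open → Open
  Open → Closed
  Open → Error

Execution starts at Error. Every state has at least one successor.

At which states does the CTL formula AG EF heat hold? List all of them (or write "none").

{Error, Paused, Closed, Done, Open}

States satisfying EF heat: {Error, Paused, Closed, Done, Open}.
States satisfying AG EF heat: {Error, Paused, Closed, Done, Open}.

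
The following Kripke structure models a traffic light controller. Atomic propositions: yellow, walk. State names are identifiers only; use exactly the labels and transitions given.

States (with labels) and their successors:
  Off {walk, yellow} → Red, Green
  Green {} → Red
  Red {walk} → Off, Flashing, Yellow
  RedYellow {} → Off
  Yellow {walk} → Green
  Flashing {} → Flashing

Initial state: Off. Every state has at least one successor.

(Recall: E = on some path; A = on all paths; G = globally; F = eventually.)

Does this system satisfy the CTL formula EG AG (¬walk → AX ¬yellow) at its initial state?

States satisfying AG (¬walk → AX ¬yellow): {Off, Green, Red, Yellow, Flashing}.
States satisfying EG AG (¬walk → AX ¬yellow): {Off, Green, Red, Yellow, Flashing}.
Off ∈ Sat(EG AG (¬walk → AX ¬yellow)).

Yes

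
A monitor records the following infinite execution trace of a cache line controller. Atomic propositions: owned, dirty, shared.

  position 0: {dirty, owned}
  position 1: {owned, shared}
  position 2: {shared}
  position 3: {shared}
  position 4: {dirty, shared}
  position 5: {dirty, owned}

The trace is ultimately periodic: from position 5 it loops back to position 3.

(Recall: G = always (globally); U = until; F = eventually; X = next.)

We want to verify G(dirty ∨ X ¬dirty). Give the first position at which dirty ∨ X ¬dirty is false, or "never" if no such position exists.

3

Check dirty ∨ X ¬dirty at each position in order: 0 ✓, 1 ✓, 2 ✓.
At position 3 the labels are {shared} and the next position 4 has {dirty, shared}, so dirty ∨ X ¬dirty is false there. This is the first violation.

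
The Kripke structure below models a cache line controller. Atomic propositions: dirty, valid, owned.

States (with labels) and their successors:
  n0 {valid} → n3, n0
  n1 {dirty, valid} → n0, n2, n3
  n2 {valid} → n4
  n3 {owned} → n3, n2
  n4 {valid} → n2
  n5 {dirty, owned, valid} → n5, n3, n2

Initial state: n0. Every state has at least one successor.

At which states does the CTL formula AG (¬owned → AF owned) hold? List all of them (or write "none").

States satisfying ¬owned → AF owned: {n3, n5}.
States satisfying AG (¬owned → AF owned): ∅.

none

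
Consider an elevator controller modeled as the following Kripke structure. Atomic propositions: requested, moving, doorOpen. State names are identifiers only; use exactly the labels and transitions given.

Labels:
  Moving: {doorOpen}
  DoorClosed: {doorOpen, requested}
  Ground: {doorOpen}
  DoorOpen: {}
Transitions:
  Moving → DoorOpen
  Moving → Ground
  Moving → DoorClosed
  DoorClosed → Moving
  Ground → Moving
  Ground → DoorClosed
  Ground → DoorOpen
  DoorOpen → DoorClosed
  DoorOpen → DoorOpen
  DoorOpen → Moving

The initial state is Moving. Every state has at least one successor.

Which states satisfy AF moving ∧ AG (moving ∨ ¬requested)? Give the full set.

none

States satisfying moving: ∅.
States satisfying AF moving: ∅.
States satisfying moving ∨ ¬requested: {Moving, Ground, DoorOpen}.
States satisfying AG (moving ∨ ¬requested): ∅.
States satisfying AF moving ∧ AG (moving ∨ ¬requested): ∅.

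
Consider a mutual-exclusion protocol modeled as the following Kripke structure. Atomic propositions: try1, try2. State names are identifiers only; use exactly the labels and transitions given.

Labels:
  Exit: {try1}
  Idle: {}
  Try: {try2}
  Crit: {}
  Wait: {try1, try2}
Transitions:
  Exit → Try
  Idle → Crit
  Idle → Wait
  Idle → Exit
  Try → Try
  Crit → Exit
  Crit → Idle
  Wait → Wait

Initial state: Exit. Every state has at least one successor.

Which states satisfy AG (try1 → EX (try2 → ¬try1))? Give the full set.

States satisfying try1 → EX (try2 → ¬try1): {Exit, Idle, Try, Crit}.
States satisfying AG (try1 → EX (try2 → ¬try1)): {Exit, Try}.

{Exit, Try}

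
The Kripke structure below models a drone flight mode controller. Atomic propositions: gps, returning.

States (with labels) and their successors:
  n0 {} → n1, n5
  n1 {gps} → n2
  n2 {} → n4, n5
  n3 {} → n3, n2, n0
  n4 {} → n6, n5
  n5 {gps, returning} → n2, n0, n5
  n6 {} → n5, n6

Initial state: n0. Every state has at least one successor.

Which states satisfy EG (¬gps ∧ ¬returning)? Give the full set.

{n2, n3, n4, n6}

States satisfying ¬gps ∧ ¬returning: {n0, n2, n3, n4, n6}.
States satisfying EG (¬gps ∧ ¬returning): {n2, n3, n4, n6}.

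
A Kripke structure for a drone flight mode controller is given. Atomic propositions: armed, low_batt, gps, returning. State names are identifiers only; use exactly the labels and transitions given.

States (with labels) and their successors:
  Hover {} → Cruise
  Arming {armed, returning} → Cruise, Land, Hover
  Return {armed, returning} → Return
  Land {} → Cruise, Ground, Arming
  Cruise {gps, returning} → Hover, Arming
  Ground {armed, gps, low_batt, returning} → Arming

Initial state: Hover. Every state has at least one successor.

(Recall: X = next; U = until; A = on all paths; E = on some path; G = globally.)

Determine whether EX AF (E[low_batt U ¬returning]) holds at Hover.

States satisfying AF (E[low_batt U ¬returning]): {Hover, Land}.
States satisfying EX AF (E[low_batt U ¬returning]): {Arming, Cruise}.
No suitable path/successor from Hover witnesses the formula.
Hover ∉ Sat(EX AF (E[low_batt U ¬returning])).

Does not hold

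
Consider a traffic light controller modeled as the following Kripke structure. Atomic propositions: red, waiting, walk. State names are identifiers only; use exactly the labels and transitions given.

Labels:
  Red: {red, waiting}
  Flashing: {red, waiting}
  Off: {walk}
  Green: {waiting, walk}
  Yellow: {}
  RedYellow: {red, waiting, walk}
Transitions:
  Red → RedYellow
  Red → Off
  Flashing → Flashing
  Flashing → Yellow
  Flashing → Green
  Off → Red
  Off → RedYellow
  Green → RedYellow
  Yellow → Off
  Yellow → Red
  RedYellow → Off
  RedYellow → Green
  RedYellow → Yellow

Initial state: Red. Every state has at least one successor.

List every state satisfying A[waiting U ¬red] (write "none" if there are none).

States satisfying waiting: {Red, Flashing, Green, RedYellow}.
States satisfying ¬red: {Off, Green, Yellow}.
States satisfying A[waiting U ¬red]: {Red, Off, Green, Yellow, RedYellow}.

{Red, Off, Green, Yellow, RedYellow}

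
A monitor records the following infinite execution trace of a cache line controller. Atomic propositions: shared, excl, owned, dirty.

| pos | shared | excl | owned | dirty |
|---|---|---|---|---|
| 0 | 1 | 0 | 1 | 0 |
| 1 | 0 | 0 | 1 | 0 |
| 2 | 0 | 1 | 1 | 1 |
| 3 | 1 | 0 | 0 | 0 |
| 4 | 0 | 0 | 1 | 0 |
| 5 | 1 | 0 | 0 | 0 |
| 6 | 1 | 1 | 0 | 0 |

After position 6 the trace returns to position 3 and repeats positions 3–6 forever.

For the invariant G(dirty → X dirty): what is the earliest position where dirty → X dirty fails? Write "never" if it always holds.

2

Check dirty → X dirty at each position in order: 0 ✓, 1 ✓.
At position 2 the labels are {dirty, excl, owned} and the next position 3 has {shared}, so dirty → X dirty is false there. This is the first violation.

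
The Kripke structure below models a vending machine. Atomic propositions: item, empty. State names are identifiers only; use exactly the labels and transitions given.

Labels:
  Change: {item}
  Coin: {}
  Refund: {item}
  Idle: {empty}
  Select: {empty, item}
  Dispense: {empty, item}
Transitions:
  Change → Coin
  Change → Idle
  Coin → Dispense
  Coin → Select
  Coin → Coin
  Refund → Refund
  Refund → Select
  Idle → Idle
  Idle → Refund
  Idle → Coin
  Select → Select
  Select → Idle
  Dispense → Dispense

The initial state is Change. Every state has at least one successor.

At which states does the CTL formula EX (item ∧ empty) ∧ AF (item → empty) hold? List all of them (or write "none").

{Coin, Select, Dispense}

States satisfying item ∧ empty: {Select, Dispense}.
States satisfying EX (item ∧ empty): {Coin, Refund, Select, Dispense}.
States satisfying item → empty: {Coin, Idle, Select, Dispense}.
States satisfying AF (item → empty): {Change, Coin, Idle, Select, Dispense}.
States satisfying EX (item ∧ empty) ∧ AF (item → empty): {Coin, Select, Dispense}.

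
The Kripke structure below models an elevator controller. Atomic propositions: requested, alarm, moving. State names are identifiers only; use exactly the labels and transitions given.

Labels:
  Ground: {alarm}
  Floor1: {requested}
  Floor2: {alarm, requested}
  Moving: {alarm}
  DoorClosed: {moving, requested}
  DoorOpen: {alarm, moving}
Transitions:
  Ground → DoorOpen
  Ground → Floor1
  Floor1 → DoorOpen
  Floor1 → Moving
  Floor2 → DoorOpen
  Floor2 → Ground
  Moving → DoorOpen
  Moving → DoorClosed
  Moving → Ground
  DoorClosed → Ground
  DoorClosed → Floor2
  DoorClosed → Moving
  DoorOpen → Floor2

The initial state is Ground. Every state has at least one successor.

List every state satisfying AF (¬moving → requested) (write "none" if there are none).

States satisfying ¬moving → requested: {Floor1, Floor2, DoorClosed, DoorOpen}.
States satisfying AF (¬moving → requested): {Ground, Floor1, Floor2, Moving, DoorClosed, DoorOpen}.

{Ground, Floor1, Floor2, Moving, DoorClosed, DoorOpen}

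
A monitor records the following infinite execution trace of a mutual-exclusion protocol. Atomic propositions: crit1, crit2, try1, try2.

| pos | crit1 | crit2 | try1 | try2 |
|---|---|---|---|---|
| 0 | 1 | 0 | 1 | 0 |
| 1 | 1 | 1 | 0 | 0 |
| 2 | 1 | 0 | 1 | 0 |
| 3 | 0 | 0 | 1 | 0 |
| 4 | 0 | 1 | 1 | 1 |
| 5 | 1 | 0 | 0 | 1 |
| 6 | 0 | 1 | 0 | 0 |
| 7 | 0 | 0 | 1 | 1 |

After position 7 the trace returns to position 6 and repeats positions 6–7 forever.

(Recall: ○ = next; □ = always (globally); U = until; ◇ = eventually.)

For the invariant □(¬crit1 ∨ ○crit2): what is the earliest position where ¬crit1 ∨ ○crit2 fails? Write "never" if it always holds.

1

Check ¬crit1 ∨ ○crit2 at each position in order: 0 ✓.
At position 1 the labels are {crit1, crit2} and the next position 2 has {crit1, try1}, so ¬crit1 ∨ ○crit2 is false there. This is the first violation.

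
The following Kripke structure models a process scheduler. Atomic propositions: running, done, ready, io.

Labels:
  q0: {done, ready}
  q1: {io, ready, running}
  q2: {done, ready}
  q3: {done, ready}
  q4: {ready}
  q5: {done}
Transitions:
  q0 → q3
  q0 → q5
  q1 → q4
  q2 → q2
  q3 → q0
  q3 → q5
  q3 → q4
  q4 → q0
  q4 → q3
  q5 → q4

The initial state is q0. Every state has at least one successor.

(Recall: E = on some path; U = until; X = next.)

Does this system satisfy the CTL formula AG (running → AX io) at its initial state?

Satisfied

States satisfying running → AX io: {q0, q2, q3, q4, q5}.
States satisfying AG (running → AX io): {q0, q2, q3, q4, q5}.
Every state reachable from q0 satisfies running → AX io.
q0 ∈ Sat(AG (running → AX io)).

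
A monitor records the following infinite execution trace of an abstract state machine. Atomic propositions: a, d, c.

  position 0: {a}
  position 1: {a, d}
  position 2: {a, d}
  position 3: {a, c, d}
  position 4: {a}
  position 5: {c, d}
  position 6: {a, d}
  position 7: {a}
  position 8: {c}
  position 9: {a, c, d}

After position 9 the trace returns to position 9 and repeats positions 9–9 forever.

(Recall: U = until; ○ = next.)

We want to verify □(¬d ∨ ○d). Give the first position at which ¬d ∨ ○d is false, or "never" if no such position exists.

3

Check ¬d ∨ ○d at each position in order: 0 ✓, 1 ✓, 2 ✓.
At position 3 the labels are {a, c, d} and the next position 4 has {a}, so ¬d ∨ ○d is false there. This is the first violation.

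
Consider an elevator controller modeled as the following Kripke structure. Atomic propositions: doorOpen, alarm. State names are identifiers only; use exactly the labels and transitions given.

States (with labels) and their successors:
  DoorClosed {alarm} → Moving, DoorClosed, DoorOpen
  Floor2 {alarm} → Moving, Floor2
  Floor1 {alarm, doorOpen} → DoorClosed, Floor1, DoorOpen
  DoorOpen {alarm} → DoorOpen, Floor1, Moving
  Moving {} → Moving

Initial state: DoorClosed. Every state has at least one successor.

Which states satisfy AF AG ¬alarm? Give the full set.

{Moving}

States satisfying AG ¬alarm: {Moving}.
States satisfying AF AG ¬alarm: {Moving}.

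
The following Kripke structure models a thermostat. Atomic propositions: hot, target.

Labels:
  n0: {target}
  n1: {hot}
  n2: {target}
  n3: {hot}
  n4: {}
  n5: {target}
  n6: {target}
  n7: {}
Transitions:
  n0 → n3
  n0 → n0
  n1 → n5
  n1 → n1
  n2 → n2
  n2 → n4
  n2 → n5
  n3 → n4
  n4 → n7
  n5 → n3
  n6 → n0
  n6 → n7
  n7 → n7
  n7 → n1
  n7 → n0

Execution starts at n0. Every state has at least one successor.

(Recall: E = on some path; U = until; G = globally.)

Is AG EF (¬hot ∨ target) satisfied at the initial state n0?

Holds

States satisfying EF (¬hot ∨ target): {n0, n1, n2, n3, n4, n5, n6, n7}.
States satisfying AG EF (¬hot ∨ target): {n0, n1, n2, n3, n4, n5, n6, n7}.
Every state reachable from n0 satisfies EF (¬hot ∨ target).
n0 ∈ Sat(AG EF (¬hot ∨ target)).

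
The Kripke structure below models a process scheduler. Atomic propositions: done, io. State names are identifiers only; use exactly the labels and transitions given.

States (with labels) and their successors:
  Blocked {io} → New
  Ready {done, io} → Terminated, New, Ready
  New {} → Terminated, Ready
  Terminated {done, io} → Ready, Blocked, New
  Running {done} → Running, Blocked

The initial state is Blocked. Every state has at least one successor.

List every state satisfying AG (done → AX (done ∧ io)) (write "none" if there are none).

States satisfying done → AX (done ∧ io): {Blocked, New}.
States satisfying AG (done → AX (done ∧ io)): ∅.

none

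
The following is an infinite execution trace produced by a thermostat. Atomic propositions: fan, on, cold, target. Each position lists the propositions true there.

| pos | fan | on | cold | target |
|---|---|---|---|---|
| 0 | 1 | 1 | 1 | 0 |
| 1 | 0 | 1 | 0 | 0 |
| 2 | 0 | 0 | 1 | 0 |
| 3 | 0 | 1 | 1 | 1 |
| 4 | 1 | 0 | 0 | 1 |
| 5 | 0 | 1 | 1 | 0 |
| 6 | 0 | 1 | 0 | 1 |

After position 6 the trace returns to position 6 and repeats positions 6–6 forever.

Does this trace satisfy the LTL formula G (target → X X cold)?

target → X X cold must hold at every position from 0 onward. It fails at position 4, so G (target → X X cold) is false.
Positions where target holds: 3, 4, 6.
Check X X cold at each: 3→ok, 4→fails, 6→fails.

Does not hold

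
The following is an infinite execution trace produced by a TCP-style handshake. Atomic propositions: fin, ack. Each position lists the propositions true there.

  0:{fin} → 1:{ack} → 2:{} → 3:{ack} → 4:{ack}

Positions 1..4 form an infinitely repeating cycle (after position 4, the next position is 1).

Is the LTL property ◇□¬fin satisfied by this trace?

Holds

□¬fin holds at position 1, which is reachable from 0, so ◇□¬fin holds.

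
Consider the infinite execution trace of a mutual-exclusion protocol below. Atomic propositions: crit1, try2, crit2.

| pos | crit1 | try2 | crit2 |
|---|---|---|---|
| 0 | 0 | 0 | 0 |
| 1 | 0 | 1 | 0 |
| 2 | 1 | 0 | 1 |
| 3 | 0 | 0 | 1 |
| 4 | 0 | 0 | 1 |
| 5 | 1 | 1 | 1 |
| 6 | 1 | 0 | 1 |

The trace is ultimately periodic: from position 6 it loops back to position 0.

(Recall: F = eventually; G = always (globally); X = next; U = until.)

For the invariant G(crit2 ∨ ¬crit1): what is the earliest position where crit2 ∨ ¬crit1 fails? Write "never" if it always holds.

crit2 ∨ ¬crit1 holds at every position 0..6, and those are all the positions the trace ever visits, so the invariant G(crit2 ∨ ¬crit1) is never violated.

never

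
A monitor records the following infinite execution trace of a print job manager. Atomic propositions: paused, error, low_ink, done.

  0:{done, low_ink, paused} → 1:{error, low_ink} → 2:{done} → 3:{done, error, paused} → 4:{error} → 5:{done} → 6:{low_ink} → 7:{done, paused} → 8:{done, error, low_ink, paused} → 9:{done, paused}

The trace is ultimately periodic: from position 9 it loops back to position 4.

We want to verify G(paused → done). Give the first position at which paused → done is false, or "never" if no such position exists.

paused → done holds at every position 0..9, and those are all the positions the trace ever visits, so the invariant G(paused → done) is never violated.

never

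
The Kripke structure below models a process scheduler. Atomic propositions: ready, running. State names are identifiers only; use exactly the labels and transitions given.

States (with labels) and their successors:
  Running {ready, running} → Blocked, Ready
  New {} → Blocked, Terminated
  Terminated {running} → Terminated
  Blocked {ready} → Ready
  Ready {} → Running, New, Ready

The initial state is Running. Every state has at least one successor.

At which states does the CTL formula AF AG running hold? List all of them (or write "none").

States satisfying AG running: {Terminated}.
States satisfying AF AG running: {Terminated}.

{Terminated}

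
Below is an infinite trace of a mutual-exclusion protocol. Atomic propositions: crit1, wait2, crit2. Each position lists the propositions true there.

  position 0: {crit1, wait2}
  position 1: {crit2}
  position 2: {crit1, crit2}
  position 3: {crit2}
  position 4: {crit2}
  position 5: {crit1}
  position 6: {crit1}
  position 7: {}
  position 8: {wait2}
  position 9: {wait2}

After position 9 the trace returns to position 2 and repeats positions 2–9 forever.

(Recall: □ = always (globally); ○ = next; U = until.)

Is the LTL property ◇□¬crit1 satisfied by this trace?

□¬crit1 is false at every position 0..9, so it never becomes true and ◇□¬crit1 fails.

No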